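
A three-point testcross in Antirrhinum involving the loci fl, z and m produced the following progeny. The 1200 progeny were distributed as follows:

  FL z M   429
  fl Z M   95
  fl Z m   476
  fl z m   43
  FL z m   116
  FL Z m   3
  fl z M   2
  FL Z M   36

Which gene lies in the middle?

The two most frequent reciprocal classes, FL z M and fl Z m, are the parental types, so the F1 was FL z M / fl Z m.
The two rarest classes, fl z M and FL Z m, are the double crossovers. Comparing them with the parentals, only the fl allele has switched, so fl is the middle locus and the order is m – fl – z.

fl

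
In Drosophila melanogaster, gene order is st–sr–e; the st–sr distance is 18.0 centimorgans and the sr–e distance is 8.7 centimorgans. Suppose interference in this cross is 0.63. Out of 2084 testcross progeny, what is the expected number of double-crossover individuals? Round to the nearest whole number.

Map distances give recombination frequencies of 0.180 and 0.087 for the two intervals.
With interference 0.63 (so coincidence = 0.37), expected double-crossover frequency = 0.180 × 0.087 × 0.37 = 0.00579.
Expected number = 0.00579 × 2084 = 12.08 ≈ 12.

12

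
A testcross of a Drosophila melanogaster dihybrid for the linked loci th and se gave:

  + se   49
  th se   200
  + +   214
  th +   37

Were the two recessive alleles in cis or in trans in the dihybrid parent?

cis

The two most frequent classes are + + (214) and th se (200); these are the parental (non-recombinant) types.
So the F1 carried + + on one chromosome and th se on the other — the recessive alleles are on the same chromosome (cis / coupling).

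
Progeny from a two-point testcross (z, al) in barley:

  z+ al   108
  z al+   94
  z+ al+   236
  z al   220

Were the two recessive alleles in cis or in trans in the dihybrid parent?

The two most frequent classes are z+ al+ (236) and z al (220); these are the parental (non-recombinant) types.
So the F1 carried z+ al+ on one chromosome and z al on the other — the recessive alleles are on the same chromosome (cis / coupling).

cis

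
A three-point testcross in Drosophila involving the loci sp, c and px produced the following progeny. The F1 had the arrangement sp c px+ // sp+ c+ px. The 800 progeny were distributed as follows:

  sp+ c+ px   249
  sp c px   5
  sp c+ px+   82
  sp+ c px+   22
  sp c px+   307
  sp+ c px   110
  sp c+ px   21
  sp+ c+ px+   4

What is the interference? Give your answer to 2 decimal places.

0.31

The two rarest classes, sp c px and sp+ c+ px+, are the double crossovers. Comparing them with the parentals, only the px allele has switched, so px is the middle locus and the order is c – px – sp.
c–px: (192 + 9)/800 = 0.2512; px–sp: (43 + 9)/800 = 0.0650.
Expected DCO frequency = 0.2512 × 0.0650 ≈ 0.01633; observed = 9/800 ≈ 0.01125.
Coefficient of coincidence = 0.01125/0.01633 ≈ 0.69; interference = 1 − 0.69 = 0.31.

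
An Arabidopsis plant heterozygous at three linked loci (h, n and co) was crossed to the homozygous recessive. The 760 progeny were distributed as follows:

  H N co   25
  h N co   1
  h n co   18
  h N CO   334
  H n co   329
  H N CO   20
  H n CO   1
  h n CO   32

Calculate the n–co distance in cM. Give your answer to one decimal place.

7.8 cM

The two most frequent reciprocal classes, H n co and h N CO, are the parental types, so the F1 was H n co / h N CO.
The two rarest classes, H n CO and h N co, are the double crossovers. Comparing them with the parentals, only the co allele has switched, so co is the middle locus and the order is n – co – h.
Crossovers in the n–co interval produce the single-crossover classes H N co and h n CO (25 + 32 = 57) plus the double crossovers (2).
RF(n–co) = (57 + 2) / 760 = 59/760 = 0.0776 → 7.8 cM.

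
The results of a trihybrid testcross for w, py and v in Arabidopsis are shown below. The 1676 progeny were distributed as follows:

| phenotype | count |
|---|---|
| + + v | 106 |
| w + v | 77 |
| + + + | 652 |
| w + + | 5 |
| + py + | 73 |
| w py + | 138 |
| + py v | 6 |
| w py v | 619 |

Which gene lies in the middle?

w

The two most frequent reciprocal classes, + + + and w py v, are the parental types, so the F1 was + + + / w py v.
The two rarest classes, w + + and + py v, are the double crossovers. Comparing them with the parentals, only the w allele has switched, so w is the middle locus and the order is py – w – v.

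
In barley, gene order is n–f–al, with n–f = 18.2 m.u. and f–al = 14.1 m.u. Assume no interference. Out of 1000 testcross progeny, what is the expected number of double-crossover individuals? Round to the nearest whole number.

26

Map distances give recombination frequencies of 0.182 and 0.141 for the two intervals.
With no interference, expected double-crossover frequency = 0.182 × 0.141 = 0.02566.
Expected number = 0.02566 × 1000 = 25.66 ≈ 26.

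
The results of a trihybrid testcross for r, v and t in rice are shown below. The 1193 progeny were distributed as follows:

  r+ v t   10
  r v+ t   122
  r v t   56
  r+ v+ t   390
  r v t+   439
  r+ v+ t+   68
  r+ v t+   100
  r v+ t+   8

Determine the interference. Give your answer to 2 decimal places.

0.37

The two most frequent reciprocal classes, r+ v+ t and r v t+, are the parental types, so the F1 was r+ v+ t / r v t+.
The two rarest classes, r+ v t and r v+ t+, are the double crossovers. Comparing them with the parentals, only the v allele has switched, so v is the middle locus and the order is r – v – t.
r–v: (222 + 18)/1193 = 0.2012; v–t: (124 + 18)/1193 = 0.1190.
Expected DCO frequency = 0.2012 × 0.1190 ≈ 0.02394; observed = 18/1193 ≈ 0.01509.
Coefficient of coincidence = 0.01509/0.02394 ≈ 0.63; interference = 1 − 0.63 = 0.37.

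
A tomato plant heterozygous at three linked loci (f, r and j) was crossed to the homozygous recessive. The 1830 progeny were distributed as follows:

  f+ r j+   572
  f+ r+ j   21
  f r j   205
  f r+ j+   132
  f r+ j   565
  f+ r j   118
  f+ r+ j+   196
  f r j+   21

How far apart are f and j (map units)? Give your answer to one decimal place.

The two most frequent reciprocal classes, f+ r j+ and f r+ j, are the parental types, so the F1 was f+ r j+ / f r+ j.
The two rarest classes, f r j+ and f+ r+ j, are the double crossovers. Comparing them with the parentals, only the f allele has switched, so f is the middle locus and the order is j – f – r.
Crossovers in the j–f interval produce the single-crossover classes f+ r j and f r+ j+ (118 + 132 = 250) plus the double crossovers (42).
RF(j–f) = (250 + 42) / 1830 = 292/1830 = 0.1596 → 16.0 map units.

16.0 map units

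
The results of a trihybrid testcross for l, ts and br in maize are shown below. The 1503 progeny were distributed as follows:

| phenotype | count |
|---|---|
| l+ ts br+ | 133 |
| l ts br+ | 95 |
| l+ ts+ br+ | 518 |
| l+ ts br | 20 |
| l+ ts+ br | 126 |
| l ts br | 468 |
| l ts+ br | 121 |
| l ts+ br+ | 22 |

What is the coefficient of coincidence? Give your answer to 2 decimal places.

0.81

The two most frequent reciprocal classes, l ts br and l+ ts+ br+, are the parental types, so the F1 was l ts br / l+ ts+ br+.
The two rarest classes, l+ ts br and l ts+ br+, are the double crossovers. Comparing them with the parentals, only the l allele has switched, so l is the middle locus and the order is ts – l – br.
ts–l: (254 + 42)/1503 = 0.1969; l–br: (221 + 42)/1503 = 0.1750.
Expected DCO frequency = 0.1969 × 0.1750 ≈ 0.03446; observed = 42/1503 ≈ 0.02794.
Coefficient of coincidence = 0.02794/0.03446 ≈ 0.81.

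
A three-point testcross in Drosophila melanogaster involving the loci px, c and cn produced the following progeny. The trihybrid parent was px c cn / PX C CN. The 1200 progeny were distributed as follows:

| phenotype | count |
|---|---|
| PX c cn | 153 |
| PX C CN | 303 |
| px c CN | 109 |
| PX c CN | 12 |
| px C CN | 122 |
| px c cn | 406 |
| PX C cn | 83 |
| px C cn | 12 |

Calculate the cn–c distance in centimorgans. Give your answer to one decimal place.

The two rarest classes, px C cn and PX c CN, are the double crossovers. Comparing them with the parentals, only the c allele has switched, so c is the middle locus and the order is cn – c – px.
Crossovers in the cn–c interval produce the single-crossover classes px c CN and PX C cn (109 + 83 = 192) plus the double crossovers (24).
RF(cn–c) = (192 + 24) / 1200 = 216/1200 = 0.1800 → 18.0 centimorgans.

18.0 centimorgans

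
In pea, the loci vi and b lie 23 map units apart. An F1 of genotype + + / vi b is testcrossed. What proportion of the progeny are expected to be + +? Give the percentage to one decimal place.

A map distance of 23 map units corresponds to a recombination frequency of 0.230.
The F1 is + + / vi b, so + + is a parental gamete class with expected frequency (1 − r)/2 = 0.770/2 = 0.3850.
That is 0.3850 = 38.5% of the progeny.

38.5%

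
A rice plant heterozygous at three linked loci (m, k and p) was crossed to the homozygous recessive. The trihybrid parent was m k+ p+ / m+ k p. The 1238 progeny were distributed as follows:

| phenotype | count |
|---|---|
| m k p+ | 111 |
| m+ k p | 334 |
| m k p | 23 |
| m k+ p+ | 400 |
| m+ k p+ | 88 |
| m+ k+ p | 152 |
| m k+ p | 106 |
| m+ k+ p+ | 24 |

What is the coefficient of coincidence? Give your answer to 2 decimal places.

The two rarest classes, m+ k+ p+ and m k p, are the double crossovers. Comparing them with the parentals, only the m allele has switched, so m is the middle locus and the order is p – m – k.
p–m: (194 + 47)/1238 = 0.1947; m–k: (263 + 47)/1238 = 0.2504.
Expected DCO frequency = 0.1947 × 0.2504 ≈ 0.04875; observed = 47/1238 ≈ 0.03796.
Coefficient of coincidence = 0.03796/0.04875 ≈ 0.78.

0.78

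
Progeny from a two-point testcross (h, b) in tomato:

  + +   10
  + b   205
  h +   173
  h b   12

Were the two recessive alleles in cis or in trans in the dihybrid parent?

trans

The two most frequent classes are + b (205) and h + (173); these are the parental (non-recombinant) types.
So the F1 carried + b on one chromosome and h + on the other — the recessive alleles are on opposite chromosomes (trans / repulsion).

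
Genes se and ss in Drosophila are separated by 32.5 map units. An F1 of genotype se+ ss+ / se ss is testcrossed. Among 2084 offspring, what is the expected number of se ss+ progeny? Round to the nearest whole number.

339

A map distance of 32.5 map units corresponds to a recombination frequency of 0.325.
The F1 is se+ ss+ / se ss, so se ss+ is a recombinant gamete class with expected frequency r/2 = 0.325/2 = 0.1625.
Expected number = 0.1625 × 2084 = 338.65 ≈ 339.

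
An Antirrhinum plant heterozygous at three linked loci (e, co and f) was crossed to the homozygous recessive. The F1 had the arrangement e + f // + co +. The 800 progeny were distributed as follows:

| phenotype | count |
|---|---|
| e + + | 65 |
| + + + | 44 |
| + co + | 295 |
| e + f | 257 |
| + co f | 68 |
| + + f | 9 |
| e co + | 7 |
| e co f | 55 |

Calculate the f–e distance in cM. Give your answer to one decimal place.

The two rarest classes, + + f and e co +, are the double crossovers. Comparing them with the parentals, only the e allele has switched, so e is the middle locus and the order is co – e – f.
Crossovers in the e–f interval produce the single-crossover classes e + + and + co f (65 + 68 = 133) plus the double crossovers (16).
RF(e–f) = (133 + 16) / 800 = 149/800 = 0.1862 → 18.6 cM.

18.6 cM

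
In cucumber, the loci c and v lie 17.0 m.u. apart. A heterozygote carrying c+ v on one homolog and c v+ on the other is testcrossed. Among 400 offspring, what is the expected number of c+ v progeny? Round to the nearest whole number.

A map distance of 17.0 m.u. corresponds to a recombination frequency of 0.170.
The F1 is c+ v / c v+, so c+ v is a parental gamete class with expected frequency (1 − r)/2 = 0.830/2 = 0.4150.
Expected number = 0.4150 × 400 = 166.00 ≈ 166.

166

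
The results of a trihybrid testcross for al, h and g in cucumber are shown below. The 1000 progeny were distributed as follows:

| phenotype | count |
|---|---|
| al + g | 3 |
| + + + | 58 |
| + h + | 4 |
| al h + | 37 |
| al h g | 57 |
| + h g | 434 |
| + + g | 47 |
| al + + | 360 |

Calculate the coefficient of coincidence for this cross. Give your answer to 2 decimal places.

0.63

The two most frequent reciprocal classes, al + + and + h g, are the parental types, so the F1 was al + + / + h g.
The two rarest classes, al + g and + h +, are the double crossovers. Comparing them with the parentals, only the g allele has switched, so g is the middle locus and the order is al – g – h.
al–g: (115 + 7)/1000 = 0.1220; g–h: (84 + 7)/1000 = 0.0910.
Expected DCO frequency = 0.1220 × 0.0910 ≈ 0.01110; observed = 7/1000 ≈ 0.00700.
Coefficient of coincidence = 0.00700/0.01110 ≈ 0.63.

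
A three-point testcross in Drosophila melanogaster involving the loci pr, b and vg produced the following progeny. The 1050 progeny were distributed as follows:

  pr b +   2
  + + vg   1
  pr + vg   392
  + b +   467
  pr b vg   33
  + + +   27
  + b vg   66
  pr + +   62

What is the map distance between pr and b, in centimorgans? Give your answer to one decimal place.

6.0 centimorgans

The two most frequent reciprocal classes, pr + vg and + b +, are the parental types, so the F1 was pr + vg / + b +.
The two rarest classes, + + vg and pr b +, are the double crossovers. Comparing them with the parentals, only the pr allele has switched, so pr is the middle locus and the order is vg – pr – b.
Crossovers in the pr–b interval produce the single-crossover classes pr b vg and + + + (33 + 27 = 60) plus the double crossovers (3).
RF(pr–b) = (60 + 3) / 1050 = 63/1050 = 0.0600 → 6.0 centimorgans.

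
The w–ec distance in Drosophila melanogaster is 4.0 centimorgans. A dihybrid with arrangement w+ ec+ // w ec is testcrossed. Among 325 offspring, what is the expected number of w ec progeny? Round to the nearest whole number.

A map distance of 4.0 centimorgans corresponds to a recombination frequency of 0.040.
The F1 is w+ ec+ / w ec, so w ec is a parental gamete class with expected frequency (1 − r)/2 = 0.960/2 = 0.4800.
Expected number = 0.4800 × 325 = 156.00 ≈ 156.

156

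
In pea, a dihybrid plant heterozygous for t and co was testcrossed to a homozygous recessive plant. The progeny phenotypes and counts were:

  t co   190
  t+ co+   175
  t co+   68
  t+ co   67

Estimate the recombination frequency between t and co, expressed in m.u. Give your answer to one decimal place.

The two most frequent classes, t+ co+ (175) and t co (190), are the parental types, so the F1 was t+ co+ / t co.
The recombinant classes are t+ co and t co+: 67 + 68 = 135.
Recombination frequency = 135/500 = 0.2700 ≈ 27.0%, i.e. 27.0 m.u.

27.0 m.u.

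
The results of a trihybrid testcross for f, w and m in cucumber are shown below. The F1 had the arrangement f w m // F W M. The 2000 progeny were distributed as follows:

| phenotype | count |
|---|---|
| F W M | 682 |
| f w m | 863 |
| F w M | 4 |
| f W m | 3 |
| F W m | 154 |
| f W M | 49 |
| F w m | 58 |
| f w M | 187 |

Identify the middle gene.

The two rarest classes, f W m and F w M, are the double crossovers. Comparing them with the parentals, only the w allele has switched, so w is the middle locus and the order is f – w – m.

w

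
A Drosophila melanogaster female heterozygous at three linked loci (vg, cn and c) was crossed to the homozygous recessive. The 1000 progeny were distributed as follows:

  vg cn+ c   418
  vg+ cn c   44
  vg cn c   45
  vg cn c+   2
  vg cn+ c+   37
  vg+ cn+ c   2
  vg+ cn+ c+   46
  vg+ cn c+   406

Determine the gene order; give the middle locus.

The two most frequent reciprocal classes, vg+ cn c+ and vg cn+ c, are the parental types, so the F1 was vg+ cn c+ / vg cn+ c.
The two rarest classes, vg cn c+ and vg+ cn+ c, are the double crossovers. Comparing them with the parentals, only the vg allele has switched, so vg is the middle locus and the order is c – vg – cn.

vg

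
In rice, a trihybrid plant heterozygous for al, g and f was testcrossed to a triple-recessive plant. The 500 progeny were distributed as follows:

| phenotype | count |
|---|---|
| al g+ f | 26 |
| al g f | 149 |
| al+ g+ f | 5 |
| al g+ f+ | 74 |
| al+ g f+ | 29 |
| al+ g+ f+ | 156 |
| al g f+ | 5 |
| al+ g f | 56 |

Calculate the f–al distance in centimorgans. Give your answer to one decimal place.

The two most frequent reciprocal classes, al+ g+ f+ and al g f, are the parental types, so the F1 was al+ g+ f+ / al g f.
The two rarest classes, al+ g+ f and al g f+, are the double crossovers. Comparing them with the parentals, only the f allele has switched, so f is the middle locus and the order is al – f – g.
Crossovers in the al–f interval produce the single-crossover classes al g+ f+ and al+ g f (74 + 56 = 130) plus the double crossovers (10).
RF(al–f) = (130 + 10) / 500 = 140/500 = 0.2800 → 28.0 centimorgans.

28.0 centimorgans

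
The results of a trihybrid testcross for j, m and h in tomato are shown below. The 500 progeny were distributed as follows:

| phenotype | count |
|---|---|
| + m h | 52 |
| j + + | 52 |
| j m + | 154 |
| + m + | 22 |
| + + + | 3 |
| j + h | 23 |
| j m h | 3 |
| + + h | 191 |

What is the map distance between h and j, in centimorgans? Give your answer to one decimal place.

The two most frequent reciprocal classes, + + h and j m +, are the parental types, so the F1 was + + h / j m +.
The two rarest classes, + + + and j m h, are the double crossovers. Comparing them with the parentals, only the h allele has switched, so h is the middle locus and the order is j – h – m.
Crossovers in the j–h interval produce the single-crossover classes j + h and + m + (23 + 22 = 45) plus the double crossovers (6).
RF(j–h) = (45 + 6) / 500 = 51/500 = 0.1020 → 10.2 centimorgans.

10.2 centimorgans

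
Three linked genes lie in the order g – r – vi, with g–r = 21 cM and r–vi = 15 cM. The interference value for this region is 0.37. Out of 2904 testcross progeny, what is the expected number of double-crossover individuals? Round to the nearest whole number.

Map distances give recombination frequencies of 0.210 and 0.150 for the two intervals.
With interference 0.37 (so coincidence = 0.63), expected double-crossover frequency = 0.210 × 0.150 × 0.63 = 0.01985.
Expected number = 0.01985 × 2904 = 57.63 ≈ 58.

58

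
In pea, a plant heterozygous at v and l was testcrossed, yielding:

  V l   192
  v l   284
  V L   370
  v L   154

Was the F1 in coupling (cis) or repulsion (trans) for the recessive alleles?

cis

The two most frequent classes are V L (370) and v l (284); these are the parental (non-recombinant) types.
So the F1 carried V L on one chromosome and v l on the other — the recessive alleles are on the same chromosome (cis / coupling).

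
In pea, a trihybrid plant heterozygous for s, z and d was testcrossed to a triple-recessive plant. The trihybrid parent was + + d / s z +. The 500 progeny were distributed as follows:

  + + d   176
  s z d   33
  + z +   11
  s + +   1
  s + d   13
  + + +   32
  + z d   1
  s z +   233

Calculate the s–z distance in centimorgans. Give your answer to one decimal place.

The two rarest classes, + z d and s + +, are the double crossovers. Comparing them with the parentals, only the z allele has switched, so z is the middle locus and the order is d – z – s.
Crossovers in the z–s interval produce the single-crossover classes s + d and + z + (13 + 11 = 24) plus the double crossovers (2).
RF(z–s) = (24 + 2) / 500 = 26/500 = 0.0520 → 5.2 centimorgans.

5.2 centimorgans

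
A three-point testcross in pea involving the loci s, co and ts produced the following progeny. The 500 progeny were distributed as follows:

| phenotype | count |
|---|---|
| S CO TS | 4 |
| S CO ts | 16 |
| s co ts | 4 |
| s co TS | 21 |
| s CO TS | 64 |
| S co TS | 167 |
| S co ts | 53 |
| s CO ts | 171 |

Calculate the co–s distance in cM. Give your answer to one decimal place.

The two most frequent reciprocal classes, s CO ts and S co TS, are the parental types, so the F1 was s CO ts / S co TS.
The two rarest classes, s co ts and S CO TS, are the double crossovers. Comparing them with the parentals, only the co allele has switched, so co is the middle locus and the order is ts – co – s.
Crossovers in the co–s interval produce the single-crossover classes S CO ts and s co TS (16 + 21 = 37) plus the double crossovers (8).
RF(co–s) = (37 + 8) / 500 = 45/500 = 0.0900 → 9.0 cM.

9.0 cM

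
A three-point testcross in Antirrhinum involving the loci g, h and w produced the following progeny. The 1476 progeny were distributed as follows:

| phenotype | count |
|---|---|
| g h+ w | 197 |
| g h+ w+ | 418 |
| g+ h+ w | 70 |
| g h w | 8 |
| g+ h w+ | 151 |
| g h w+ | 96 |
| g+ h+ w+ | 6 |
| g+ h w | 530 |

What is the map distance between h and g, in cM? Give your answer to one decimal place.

The two most frequent reciprocal classes, g h+ w+ and g+ h w, are the parental types, so the F1 was g h+ w+ / g+ h w.
The two rarest classes, g+ h+ w+ and g h w, are the double crossovers. Comparing them with the parentals, only the g allele has switched, so g is the middle locus and the order is w – g – h.
Crossovers in the g–h interval produce the single-crossover classes g h w+ and g+ h+ w (96 + 70 = 166) plus the double crossovers (14).
RF(g–h) = (166 + 14) / 1476 = 180/1476 = 0.1220 → 12.2 cM.

12.2 cM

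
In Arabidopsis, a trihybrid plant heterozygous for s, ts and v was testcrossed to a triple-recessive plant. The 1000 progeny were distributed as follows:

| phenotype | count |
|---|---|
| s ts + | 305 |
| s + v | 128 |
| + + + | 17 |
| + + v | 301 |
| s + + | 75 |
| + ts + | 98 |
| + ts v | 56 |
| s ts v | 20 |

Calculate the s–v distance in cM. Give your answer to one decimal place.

The two most frequent reciprocal classes, s ts + and + + v, are the parental types, so the F1 was s ts + / + + v.
The two rarest classes, s ts v and + + +, are the double crossovers. Comparing them with the parentals, only the v allele has switched, so v is the middle locus and the order is s – v – ts.
Crossovers in the s–v interval produce the single-crossover classes + ts + and s + v (98 + 128 = 226) plus the double crossovers (37).
RF(s–v) = (226 + 37) / 1000 = 263/1000 = 0.2630 → 26.3 cM.

26.3 cM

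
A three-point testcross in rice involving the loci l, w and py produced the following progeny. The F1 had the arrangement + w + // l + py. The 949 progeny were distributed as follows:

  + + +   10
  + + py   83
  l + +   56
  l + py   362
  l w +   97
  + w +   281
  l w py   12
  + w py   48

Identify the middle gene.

The two rarest classes, + + + and l w py, are the double crossovers. Comparing them with the parentals, only the w allele has switched, so w is the middle locus and the order is py – w – l.

w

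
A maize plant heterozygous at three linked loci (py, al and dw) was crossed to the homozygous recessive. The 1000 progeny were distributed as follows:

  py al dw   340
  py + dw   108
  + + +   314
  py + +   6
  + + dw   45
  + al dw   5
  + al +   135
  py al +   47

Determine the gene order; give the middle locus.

py

The two most frequent reciprocal classes, py al dw and + + +, are the parental types, so the F1 was py al dw / + + +.
The two rarest classes, + al dw and py + +, are the double crossovers. Comparing them with the parentals, only the py allele has switched, so py is the middle locus and the order is al – py – dw.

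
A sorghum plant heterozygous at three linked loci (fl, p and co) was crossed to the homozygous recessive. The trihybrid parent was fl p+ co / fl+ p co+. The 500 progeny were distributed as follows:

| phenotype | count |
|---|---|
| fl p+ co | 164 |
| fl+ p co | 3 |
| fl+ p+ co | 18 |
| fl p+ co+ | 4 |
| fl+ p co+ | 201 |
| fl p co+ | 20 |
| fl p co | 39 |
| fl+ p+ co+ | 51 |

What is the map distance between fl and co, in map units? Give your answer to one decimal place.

9.0 map units

The two rarest classes, fl p+ co+ and fl+ p co, are the double crossovers. Comparing them with the parentals, only the co allele has switched, so co is the middle locus and the order is p – co – fl.
Crossovers in the co–fl interval produce the single-crossover classes fl+ p+ co and fl p co+ (18 + 20 = 38) plus the double crossovers (7).
RF(co–fl) = (38 + 7) / 500 = 45/500 = 0.0900 → 9.0 map units.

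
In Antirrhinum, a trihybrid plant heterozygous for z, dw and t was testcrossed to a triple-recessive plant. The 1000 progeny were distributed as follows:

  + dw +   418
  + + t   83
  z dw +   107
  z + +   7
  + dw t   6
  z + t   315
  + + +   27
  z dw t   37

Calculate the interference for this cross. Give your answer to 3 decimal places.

The two most frequent reciprocal classes, z + t and + dw +, are the parental types, so the F1 was z + t / + dw +.
The two rarest classes, z + + and + dw t, are the double crossovers. Comparing them with the parentals, only the t allele has switched, so t is the middle locus and the order is dw – t – z.
dw–t: (64 + 13)/1000 = 0.0770; t–z: (190 + 13)/1000 = 0.2030.
Expected DCO frequency = 0.0770 × 0.2030 ≈ 0.01563; observed = 13/1000 ≈ 0.01300.
Coefficient of coincidence = 0.01300/0.01563 ≈ 0.832; interference = 1 − 0.832 = 0.168.

0.168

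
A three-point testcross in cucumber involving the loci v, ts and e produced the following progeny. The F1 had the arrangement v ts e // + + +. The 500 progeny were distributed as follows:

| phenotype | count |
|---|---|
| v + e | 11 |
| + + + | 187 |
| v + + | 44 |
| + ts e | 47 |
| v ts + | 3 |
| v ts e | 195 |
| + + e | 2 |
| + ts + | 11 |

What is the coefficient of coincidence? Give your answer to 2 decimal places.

0.96

The two rarest classes, v ts + and + + e, are the double crossovers. Comparing them with the parentals, only the e allele has switched, so e is the middle locus and the order is ts – e – v.
ts–e: (22 + 5)/500 = 0.0540; e–v: (91 + 5)/500 = 0.1920.
Expected DCO frequency = 0.0540 × 0.1920 ≈ 0.01037; observed = 5/500 ≈ 0.01000.
Coefficient of coincidence = 0.01000/0.01037 ≈ 0.96.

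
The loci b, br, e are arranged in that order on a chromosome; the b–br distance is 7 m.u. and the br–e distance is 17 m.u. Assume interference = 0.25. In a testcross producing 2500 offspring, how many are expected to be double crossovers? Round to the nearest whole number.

Map distances give recombination frequencies of 0.070 and 0.170 for the two intervals.
With interference 0.25 (so coincidence = 0.75), expected double-crossover frequency = 0.070 × 0.170 × 0.75 = 0.00893.
Expected number = 0.00893 × 2500 = 22.31 ≈ 22.

22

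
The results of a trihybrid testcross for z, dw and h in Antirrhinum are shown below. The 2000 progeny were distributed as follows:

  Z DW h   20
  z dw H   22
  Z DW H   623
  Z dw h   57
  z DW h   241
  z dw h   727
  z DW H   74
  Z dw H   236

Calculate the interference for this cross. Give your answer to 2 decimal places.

The two most frequent reciprocal classes, Z DW H and z dw h, are the parental types, so the F1 was Z DW H / z dw h.
The two rarest classes, Z DW h and z dw H, are the double crossovers. Comparing them with the parentals, only the h allele has switched, so h is the middle locus and the order is dw – h – z.
dw–h: (477 + 42)/2000 = 0.2595; h–z: (131 + 42)/2000 = 0.0865.
Expected DCO frequency = 0.2595 × 0.0865 ≈ 0.02245; observed = 42/2000 ≈ 0.02100.
Coefficient of coincidence = 0.02100/0.02245 ≈ 0.94; interference = 1 − 0.94 = 0.06.

0.06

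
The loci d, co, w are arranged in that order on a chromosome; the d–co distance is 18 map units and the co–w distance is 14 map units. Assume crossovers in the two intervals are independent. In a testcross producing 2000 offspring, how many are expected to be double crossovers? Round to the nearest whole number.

50

Map distances give recombination frequencies of 0.180 and 0.140 for the two intervals.
With no interference, expected double-crossover frequency = 0.180 × 0.140 = 0.02520.
Expected number = 0.02520 × 2000 = 50.40 ≈ 50.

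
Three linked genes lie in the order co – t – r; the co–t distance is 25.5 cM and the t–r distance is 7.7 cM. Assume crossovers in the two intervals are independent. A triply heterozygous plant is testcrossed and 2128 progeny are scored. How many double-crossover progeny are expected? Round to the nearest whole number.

42

Map distances give recombination frequencies of 0.255 and 0.077 for the two intervals.
With no interference, expected double-crossover frequency = 0.255 × 0.077 = 0.01963.
Expected number = 0.01963 × 2128 = 41.78 ≈ 42.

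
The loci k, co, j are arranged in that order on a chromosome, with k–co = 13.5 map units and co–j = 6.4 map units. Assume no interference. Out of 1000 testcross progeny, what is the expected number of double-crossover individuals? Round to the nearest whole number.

Map distances give recombination frequencies of 0.135 and 0.064 for the two intervals.
With no interference, expected double-crossover frequency = 0.135 × 0.064 = 0.00864.
Expected number = 0.00864 × 1000 = 8.64 ≈ 9.

9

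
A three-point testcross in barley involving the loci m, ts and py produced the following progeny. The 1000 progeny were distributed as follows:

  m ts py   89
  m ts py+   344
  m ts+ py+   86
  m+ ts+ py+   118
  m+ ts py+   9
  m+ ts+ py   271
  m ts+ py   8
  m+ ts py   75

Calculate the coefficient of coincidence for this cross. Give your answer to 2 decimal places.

The two most frequent reciprocal classes, m ts py+ and m+ ts+ py, are the parental types, so the F1 was m ts py+ / m+ ts+ py.
The two rarest classes, m+ ts py+ and m ts+ py, are the double crossovers. Comparing them with the parentals, only the m allele has switched, so m is the middle locus and the order is py – m – ts.
py–m: (207 + 17)/1000 = 0.2240; m–ts: (161 + 17)/1000 = 0.1780.
Expected DCO frequency = 0.2240 × 0.1780 ≈ 0.03987; observed = 17/1000 ≈ 0.01700.
Coefficient of coincidence = 0.01700/0.03987 ≈ 0.43.

0.43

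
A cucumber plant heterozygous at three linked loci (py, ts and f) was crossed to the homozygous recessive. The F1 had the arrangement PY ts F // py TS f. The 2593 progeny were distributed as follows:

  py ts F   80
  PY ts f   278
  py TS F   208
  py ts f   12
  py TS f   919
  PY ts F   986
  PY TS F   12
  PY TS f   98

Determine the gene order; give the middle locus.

ts

The two rarest classes, PY TS F and py ts f, are the double crossovers. Comparing them with the parentals, only the ts allele has switched, so ts is the middle locus and the order is f – ts – py.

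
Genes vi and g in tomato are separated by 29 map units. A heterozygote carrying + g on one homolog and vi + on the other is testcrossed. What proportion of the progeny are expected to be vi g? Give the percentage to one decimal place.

14.5%

A map distance of 29 map units corresponds to a recombination frequency of 0.290.
The F1 is + g / vi +, so vi g is a recombinant gamete class with expected frequency r/2 = 0.290/2 = 0.1450.
That is 0.1450 = 14.5% of the progeny.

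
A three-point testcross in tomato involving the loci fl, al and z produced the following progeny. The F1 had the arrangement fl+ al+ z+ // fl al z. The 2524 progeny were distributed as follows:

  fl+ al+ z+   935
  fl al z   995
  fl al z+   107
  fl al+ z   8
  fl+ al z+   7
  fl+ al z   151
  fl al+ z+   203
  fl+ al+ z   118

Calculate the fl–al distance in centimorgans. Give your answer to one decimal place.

14.6 centimorgans

The two rarest classes, fl+ al z+ and fl al+ z, are the double crossovers. Comparing them with the parentals, only the al allele has switched, so al is the middle locus and the order is fl – al – z.
Crossovers in the fl–al interval produce the single-crossover classes fl al+ z+ and fl+ al z (203 + 151 = 354) plus the double crossovers (15).
RF(fl–al) = (354 + 15) / 2524 = 369/2524 = 0.1462 → 14.6 centimorgans.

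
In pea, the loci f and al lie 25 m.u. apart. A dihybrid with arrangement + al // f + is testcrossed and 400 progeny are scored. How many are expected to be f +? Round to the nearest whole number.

150

A map distance of 25 m.u. corresponds to a recombination frequency of 0.250.
The F1 is + al / f +, so f + is a parental gamete class with expected frequency (1 − r)/2 = 0.750/2 = 0.3750.
Expected number = 0.3750 × 400 = 150.00 ≈ 150.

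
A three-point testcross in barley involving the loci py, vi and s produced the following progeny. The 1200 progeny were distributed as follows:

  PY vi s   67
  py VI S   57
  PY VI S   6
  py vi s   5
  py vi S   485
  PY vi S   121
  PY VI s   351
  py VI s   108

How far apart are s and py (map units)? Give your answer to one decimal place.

The two most frequent reciprocal classes, PY VI s and py vi S, are the parental types, so the F1 was PY VI s / py vi S.
The two rarest classes, PY VI S and py vi s, are the double crossovers. Comparing them with the parentals, only the s allele has switched, so s is the middle locus and the order is py – s – vi.
Crossovers in the py–s interval produce the single-crossover classes py VI s and PY vi S (108 + 121 = 229) plus the double crossovers (11).
RF(py–s) = (229 + 11) / 1200 = 240/1200 = 0.2000 → 20.0 map units.

20.0 map units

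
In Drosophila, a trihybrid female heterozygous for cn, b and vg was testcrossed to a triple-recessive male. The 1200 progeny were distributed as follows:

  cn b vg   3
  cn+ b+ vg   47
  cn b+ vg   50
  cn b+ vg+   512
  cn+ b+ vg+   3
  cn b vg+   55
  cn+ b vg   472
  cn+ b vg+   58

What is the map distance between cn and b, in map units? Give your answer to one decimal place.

The two most frequent reciprocal classes, cn+ b vg and cn b+ vg+, are the parental types, so the F1 was cn+ b vg / cn b+ vg+.
The two rarest classes, cn b vg and cn+ b+ vg+, are the double crossovers. Comparing them with the parentals, only the cn allele has switched, so cn is the middle locus and the order is vg – cn – b.
Crossovers in the cn–b interval produce the single-crossover classes cn+ b+ vg and cn b vg+ (47 + 55 = 102) plus the double crossovers (6).
RF(cn–b) = (102 + 6) / 1200 = 108/1200 = 0.0900 → 9.0 map units.

9.0 map units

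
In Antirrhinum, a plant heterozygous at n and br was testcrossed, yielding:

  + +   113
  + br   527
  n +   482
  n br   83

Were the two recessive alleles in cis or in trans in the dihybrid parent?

trans

The two most frequent classes are + br (527) and n + (482); these are the parental (non-recombinant) types.
So the F1 carried + br on one chromosome and n + on the other — the recessive alleles are on opposite chromosomes (trans / repulsion).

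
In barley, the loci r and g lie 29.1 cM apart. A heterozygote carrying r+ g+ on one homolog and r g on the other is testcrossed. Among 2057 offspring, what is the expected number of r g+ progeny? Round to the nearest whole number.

A map distance of 29.1 cM corresponds to a recombination frequency of 0.291.
The F1 is r+ g+ / r g, so r g+ is a recombinant gamete class with expected frequency r/2 = 0.291/2 = 0.1455.
Expected number = 0.1455 × 2057 = 299.29 ≈ 299.

299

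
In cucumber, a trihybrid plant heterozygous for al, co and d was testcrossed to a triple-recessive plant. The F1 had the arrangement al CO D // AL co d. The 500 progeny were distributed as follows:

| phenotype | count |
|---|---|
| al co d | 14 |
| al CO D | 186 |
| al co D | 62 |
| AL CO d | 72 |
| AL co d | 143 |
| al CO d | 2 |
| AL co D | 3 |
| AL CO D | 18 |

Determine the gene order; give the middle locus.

d

The two rarest classes, al CO d and AL co D, are the double crossovers. Comparing them with the parentals, only the d allele has switched, so d is the middle locus and the order is co – d – al.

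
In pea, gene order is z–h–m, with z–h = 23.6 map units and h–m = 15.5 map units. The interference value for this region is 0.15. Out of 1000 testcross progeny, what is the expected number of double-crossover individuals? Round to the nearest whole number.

31

Map distances give recombination frequencies of 0.236 and 0.155 for the two intervals.
With interference 0.15 (so coincidence = 0.85), expected double-crossover frequency = 0.236 × 0.155 × 0.85 = 0.03109.
Expected number = 0.03109 × 1000 = 31.09 ≈ 31.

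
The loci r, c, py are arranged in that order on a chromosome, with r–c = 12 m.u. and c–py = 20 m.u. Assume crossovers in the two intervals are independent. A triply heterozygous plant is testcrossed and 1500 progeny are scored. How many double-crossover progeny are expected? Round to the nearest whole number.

Map distances give recombination frequencies of 0.120 and 0.200 for the two intervals.
With no interference, expected double-crossover frequency = 0.120 × 0.200 = 0.02400.
Expected number = 0.02400 × 1500 = 36.00 ≈ 36.

36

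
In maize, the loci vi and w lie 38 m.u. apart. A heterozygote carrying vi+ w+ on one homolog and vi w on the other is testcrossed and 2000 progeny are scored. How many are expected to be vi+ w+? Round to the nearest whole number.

A map distance of 38 m.u. corresponds to a recombination frequency of 0.380.
The F1 is vi+ w+ / vi w, so vi+ w+ is a parental gamete class with expected frequency (1 − r)/2 = 0.620/2 = 0.3100.
Expected number = 0.3100 × 2000 = 620.00 ≈ 620.

620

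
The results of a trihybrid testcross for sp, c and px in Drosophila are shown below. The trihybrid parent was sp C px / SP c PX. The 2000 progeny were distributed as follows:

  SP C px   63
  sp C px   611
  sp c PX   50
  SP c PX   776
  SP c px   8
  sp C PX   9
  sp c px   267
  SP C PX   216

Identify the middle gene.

px

The two rarest classes, sp C PX and SP c px, are the double crossovers. Comparing them with the parentals, only the px allele has switched, so px is the middle locus and the order is c – px – sp.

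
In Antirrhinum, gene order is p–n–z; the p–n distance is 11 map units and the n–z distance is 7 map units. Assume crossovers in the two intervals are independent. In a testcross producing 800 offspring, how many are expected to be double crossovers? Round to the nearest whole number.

6

Map distances give recombination frequencies of 0.110 and 0.070 for the two intervals.
With no interference, expected double-crossover frequency = 0.110 × 0.070 = 0.00770.
Expected number = 0.00770 × 800 = 6.16 ≈ 6.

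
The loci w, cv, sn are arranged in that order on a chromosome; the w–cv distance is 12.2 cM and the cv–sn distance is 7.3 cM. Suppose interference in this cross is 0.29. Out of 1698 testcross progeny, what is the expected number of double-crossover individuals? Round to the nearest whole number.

11

Map distances give recombination frequencies of 0.122 and 0.073 for the two intervals.
With interference 0.29 (so coincidence = 0.71), expected double-crossover frequency = 0.122 × 0.073 × 0.71 = 0.00632.
Expected number = 0.00632 × 1698 = 10.74 ≈ 11.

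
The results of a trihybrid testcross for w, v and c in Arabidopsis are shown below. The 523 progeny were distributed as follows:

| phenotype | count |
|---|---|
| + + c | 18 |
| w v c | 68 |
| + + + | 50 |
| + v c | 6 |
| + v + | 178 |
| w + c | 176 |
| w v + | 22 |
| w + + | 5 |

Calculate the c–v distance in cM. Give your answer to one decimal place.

The two most frequent reciprocal classes, + v + and w + c, are the parental types, so the F1 was + v + / w + c.
The two rarest classes, + v c and w + +, are the double crossovers. Comparing them with the parentals, only the c allele has switched, so c is the middle locus and the order is v – c – w.
Crossovers in the v–c interval produce the single-crossover classes + + + and w v c (50 + 68 = 118) plus the double crossovers (11).
RF(v–c) = (118 + 11) / 523 = 129/523 = 0.2467 → 24.7 cM.

24.7 cM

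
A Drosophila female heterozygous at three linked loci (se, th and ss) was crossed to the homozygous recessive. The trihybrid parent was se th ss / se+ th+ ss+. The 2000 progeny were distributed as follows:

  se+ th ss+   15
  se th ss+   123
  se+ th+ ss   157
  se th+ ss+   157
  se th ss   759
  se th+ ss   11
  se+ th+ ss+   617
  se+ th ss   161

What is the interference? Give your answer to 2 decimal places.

The two rarest classes, se th+ ss and se+ th ss+, are the double crossovers. Comparing them with the parentals, only the th allele has switched, so th is the middle locus and the order is ss – th – se.
ss–th: (280 + 26)/2000 = 0.1530; th–se: (318 + 26)/2000 = 0.1720.
Expected DCO frequency = 0.1530 × 0.1720 ≈ 0.02632; observed = 26/2000 ≈ 0.01300.
Coefficient of coincidence = 0.01300/0.02632 ≈ 0.49; interference = 1 − 0.49 = 0.51.

0.51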